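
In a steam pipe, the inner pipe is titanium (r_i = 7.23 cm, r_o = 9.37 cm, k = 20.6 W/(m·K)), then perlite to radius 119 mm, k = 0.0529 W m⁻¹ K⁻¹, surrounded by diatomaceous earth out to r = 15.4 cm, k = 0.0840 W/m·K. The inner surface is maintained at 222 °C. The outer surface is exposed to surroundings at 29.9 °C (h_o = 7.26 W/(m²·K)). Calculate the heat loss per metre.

Q' = 142 W/m

Resistance network (inner→outer):
  R'_titanium = ln(0.0937/0.0723)/(2πk) = 0.2593/(2π·20.6) = 0.002003 m·K/W
  R'_perlite = ln(0.119/0.0937)/(2πk) = 0.2390/(2π·0.0529) = 0.7191 m·K/W
  R'_diatomaceous earth = ln(0.154/0.119)/(2πk) = 0.2578/(2π·0.0840) = 0.4885 m·K/W
  R'_conv,out = 1/(2πr h) = 1/(2π·0.154·7.26) = 0.1424 m·K/W
ΣR = 0.002003 + 0.7191 + 0.4885 + 0.1424 = 1.352 m·K/W
Q' = ΔT/ΣR = (222 °C − 29.9 °C)/1.352 = 142 W/m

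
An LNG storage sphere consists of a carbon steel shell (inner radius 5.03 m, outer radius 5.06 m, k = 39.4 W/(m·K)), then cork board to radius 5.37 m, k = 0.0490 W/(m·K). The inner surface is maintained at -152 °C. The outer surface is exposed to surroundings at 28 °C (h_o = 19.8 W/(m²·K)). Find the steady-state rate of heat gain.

Treat each layer as a resistance in series:
  R_carbon steel = (1/5.03 − 1/5.06)/(4πk) = 0.001179/(4π·39.4) = 2.381×10^-6 K/W
  R_cork board = (1/5.06 − 1/5.37)/(4πk) = 0.01141/(4π·0.0490) = 0.01853 K/W
  R_conv,out = 1/(4πr²h) = 1/(4π·5.37²·19.8) = 1.394×10^-4 K/W
ΣR = 2.381×10^-6 + 0.01853 + 1.394×10^-4 = 0.01867 K/W
Q = ΔT/ΣR = (-152 °C − 28 °C)/0.01867 = -9640 W
(Negative Q ⇒ heat flows inward; heat gain = 9640 W.)

Q = 9640 W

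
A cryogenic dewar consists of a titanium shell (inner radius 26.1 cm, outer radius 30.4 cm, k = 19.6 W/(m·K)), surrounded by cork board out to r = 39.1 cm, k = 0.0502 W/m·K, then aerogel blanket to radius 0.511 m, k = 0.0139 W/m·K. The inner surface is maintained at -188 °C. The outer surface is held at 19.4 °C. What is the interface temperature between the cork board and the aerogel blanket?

T = -136 °C

Series thermal resistances, inner to outer:
  R_titanium = (1/0.261 − 1/0.304)/(4πk) = 0.5419/(4π·19.6) = 0.002200 K/W
  R_cork board = (1/0.304 − 1/0.391)/(4πk) = 0.7319/(4π·0.0502) = 1.160 K/W
  R_aerogel blanket = (1/0.391 − 1/0.511)/(4πk) = 0.6006/(4π·0.0139) = 3.438 K/W
ΣR = 0.002200 + 1.160 + 3.438 = 4.600 K/W
Q = ΔT/ΣR = (-188 °C − 19.4 °C)/4.600 = -45.09 W
From the inner boundary to the cork board/aerogel blanket interface, ΣR_partial = 1.162 K/W.
T_interface = T_in − Q·ΣR_partial = -188 °C − (-45.09)(1.162) = -136 °C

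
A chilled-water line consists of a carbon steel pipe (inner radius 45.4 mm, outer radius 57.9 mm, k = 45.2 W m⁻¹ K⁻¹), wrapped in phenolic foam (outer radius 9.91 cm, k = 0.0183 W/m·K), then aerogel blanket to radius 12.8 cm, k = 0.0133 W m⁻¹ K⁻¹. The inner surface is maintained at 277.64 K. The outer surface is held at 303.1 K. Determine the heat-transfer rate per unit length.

Q' = 3.29 W/m

Series thermal resistances, inner to outer:
  R'_carbon steel = ln(0.0579/0.0454)/(2πk) = 0.2432/(2π·45.2) = 8.564×10^-4 m·K/W
  R'_phenolic foam = ln(0.0991/0.0579)/(2πk) = 0.5374/(2π·0.0183) = 4.674 m·K/W
  R'_aerogel blanket = ln(0.128/0.0991)/(2πk) = 0.2559/(2π·0.0133) = 3.062 m·K/W
ΣR = 8.564×10^-4 + 4.674 + 3.062 = 7.737 m·K/W
Q' = ΔT/ΣR = (277.64 K − 303.1 K)/7.737 = -3.29 W/m
(Negative Q' ⇒ heat flows inward; heat gain = 3.29 W/m.)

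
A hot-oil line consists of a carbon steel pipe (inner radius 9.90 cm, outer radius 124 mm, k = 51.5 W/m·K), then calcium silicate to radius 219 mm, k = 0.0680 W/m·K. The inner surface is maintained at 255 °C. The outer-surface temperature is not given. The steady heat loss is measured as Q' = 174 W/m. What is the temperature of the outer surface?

T_out = 23.2 °C

Sum the resistances:
  R'_carbon steel = ln(0.124/0.0990)/(2πk) = 0.2252/(2π·51.5) = 6.958×10^-4 m·K/W
  R'_calcium silicate = ln(0.219/0.124)/(2πk) = 0.5688/(2π·0.0680) = 1.331 m·K/W
ΣR = 1.332 m·K/W
ΔT = Q'·ΣR = 174 × 1.332 = 231.8 K
Heat flows outward, so T_out = T_in − ΔT = 255 − 231.8 = 23.2 °C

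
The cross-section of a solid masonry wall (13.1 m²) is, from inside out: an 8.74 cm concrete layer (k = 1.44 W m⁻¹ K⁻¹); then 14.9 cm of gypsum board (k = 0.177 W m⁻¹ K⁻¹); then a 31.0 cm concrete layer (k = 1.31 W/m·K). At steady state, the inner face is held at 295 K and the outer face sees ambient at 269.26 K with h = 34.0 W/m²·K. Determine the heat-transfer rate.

Q = 289 W

Treat each layer as a resistance in series:
  R_concrete = L/(kA) = 0.0874/(1.44·13.1) = 0.004633 K/W
  R_gypsum board = L/(kA) = 0.149/(0.177·13.1) = 0.06426 K/W
  R_concrete = L/(kA) = 0.310/(1.31·13.1) = 0.01806 K/W
  R_conv,out = 1/(hA) = 1/(34.0·13.1) = 0.002245 K/W
ΣR = 0.004633 + 0.06426 + 0.01806 + 0.002245 = 0.08920 K/W
Q = ΔT/ΣR = (295 K − 269.26 K)/0.08920 = 289 W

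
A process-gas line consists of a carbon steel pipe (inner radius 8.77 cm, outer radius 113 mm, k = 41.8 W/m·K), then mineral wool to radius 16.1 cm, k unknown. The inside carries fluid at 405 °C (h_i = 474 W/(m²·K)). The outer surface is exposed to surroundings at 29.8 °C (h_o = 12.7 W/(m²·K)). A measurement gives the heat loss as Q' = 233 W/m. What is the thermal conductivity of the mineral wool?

ΣR = ΔT/Q' = |405 − 29.8|/233 = 1.610 m·K/W
Known resistances:
  R'_conv,in = 1/(2πr h) = 1/(2π·0.0877·474) = 0.003829 m·K/W
  R'_carbon steel = ln(0.113/0.0877)/(2πk) = 0.2535/(2π·41.8) = 9.651×10^-4 m·K/W
  R'_conv,out = 1/(2πr h) = 1/(2π·0.161·12.7) = 0.07784 m·K/W
R_mineral wool = ΣR − ΣR_known = 1.610 − 0.08263 = 1.527 m·K/W
ln(r₂/r₁)/(2πk) = 1.527 ⇒ k = 0.3540/(2π·1.527) = 0.0369 W/m·K

k = 0.0369 W/m·K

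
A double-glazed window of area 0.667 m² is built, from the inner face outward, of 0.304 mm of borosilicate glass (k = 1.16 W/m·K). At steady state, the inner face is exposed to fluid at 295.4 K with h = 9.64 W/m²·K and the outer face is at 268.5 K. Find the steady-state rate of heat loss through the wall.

Resistance network (inner→outer):
  R_conv,in = 1/(hA) = 1/(9.64·0.667) = 0.1555 K/W
  R_borosilicate glass = L/(kA) = 3.04×10^-4/(1.16·0.667) = 3.929×10^-4 K/W
ΣR = 0.1555 + 3.929×10^-4 = 0.1559 K/W
Q = ΔT/ΣR = (295.4 K − 268.5 K)/0.1559 = 173 W

Q = 173 W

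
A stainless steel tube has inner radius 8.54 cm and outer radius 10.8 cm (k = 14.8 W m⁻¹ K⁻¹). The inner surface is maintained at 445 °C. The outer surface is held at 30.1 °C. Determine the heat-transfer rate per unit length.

Q' = 2πk·ΔT/ln(r₂/r₁) = 2π × 14.8 × 414.9 / ln(0.108/0.0854) = 1.64×10^5 W/m

Q' = 1.64×10^5 W/m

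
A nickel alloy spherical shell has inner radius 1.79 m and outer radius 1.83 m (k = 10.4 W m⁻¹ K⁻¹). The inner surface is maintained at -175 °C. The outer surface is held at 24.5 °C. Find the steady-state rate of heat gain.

Q = 2140 kW

Q = 4πk·ΔT/(1/r₁ − 1/r₂) = 4π × 10.4 × 199.5 / (1/1.79 − 1/1.83) = 2.14×10^6 W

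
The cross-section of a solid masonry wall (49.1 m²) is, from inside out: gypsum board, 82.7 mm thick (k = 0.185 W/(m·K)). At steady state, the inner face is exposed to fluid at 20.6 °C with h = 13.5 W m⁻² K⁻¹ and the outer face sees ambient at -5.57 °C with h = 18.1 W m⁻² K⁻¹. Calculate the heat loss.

Resistance network (inner→outer):
  R_conv,in = 1/(hA) = 1/(13.5·49.1) = 0.001509 K/W
  R_gypsum board = L/(kA) = 0.0827/(0.185·49.1) = 0.009104 K/W
  R_conv,out = 1/(hA) = 1/(18.1·49.1) = 0.001125 K/W
ΣR = 0.001509 + 0.009104 + 0.001125 = 0.01174 K/W
Q = ΔT/ΣR = (20.6 °C − -5.57 °C)/0.01174 = 2230 W

Q = 2.23 kW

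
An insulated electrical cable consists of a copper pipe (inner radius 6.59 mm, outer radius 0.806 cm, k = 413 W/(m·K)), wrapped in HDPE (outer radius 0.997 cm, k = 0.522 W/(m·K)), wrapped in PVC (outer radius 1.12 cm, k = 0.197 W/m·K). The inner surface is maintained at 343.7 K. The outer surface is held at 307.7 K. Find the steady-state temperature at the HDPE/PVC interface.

Series thermal resistances, inner to outer:
  R'_copper = ln(0.00806/0.00659)/(2πk) = 0.2014/(2π·413) = 7.760×10^-5 m·K/W
  R'_HDPE = ln(0.00997/0.00806)/(2πk) = 0.2127/(2π·0.522) = 0.06484 m·K/W
  R'_PVC = ln(0.0112/0.00997)/(2πk) = 0.1163/(2π·0.197) = 0.09398 m·K/W
ΣR = 7.760×10^-5 + 0.06484 + 0.09398 = 0.1589 m·K/W
Q' = ΔT/ΣR = (343.7 K − 307.7 K)/0.1589 = 226.6 W/m
From the inner boundary to the HDPE/PVC interface, ΣR_partial = 0.06492 m·K/W.
T_interface = T_in − Q'·ΣR_partial = 343.7 K − (226.6)(0.06492) = 329.0 K

T = 329.0 K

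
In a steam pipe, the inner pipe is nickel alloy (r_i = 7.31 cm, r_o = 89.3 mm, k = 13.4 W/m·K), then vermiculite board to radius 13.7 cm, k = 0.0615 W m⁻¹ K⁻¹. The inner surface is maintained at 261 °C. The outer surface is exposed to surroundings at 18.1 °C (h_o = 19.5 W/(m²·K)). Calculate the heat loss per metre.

Q' = 208 W/m

Resistance network (inner→outer):
  R'_nickel alloy = ln(0.0893/0.0731)/(2πk) = 0.2002/(2π·13.4) = 0.002378 m·K/W
  R'_vermiculite board = ln(0.137/0.0893)/(2πk) = 0.4280/(2π·0.0615) = 1.108 m·K/W
  R'_conv,out = 1/(2πr h) = 1/(2π·0.137·19.5) = 0.05958 m·K/W
ΣR = 0.002378 + 1.108 + 0.05958 = 1.170 m·K/W
Q' = ΔT/ΣR = (261 °C − 18.1 °C)/1.170 = 208 W/m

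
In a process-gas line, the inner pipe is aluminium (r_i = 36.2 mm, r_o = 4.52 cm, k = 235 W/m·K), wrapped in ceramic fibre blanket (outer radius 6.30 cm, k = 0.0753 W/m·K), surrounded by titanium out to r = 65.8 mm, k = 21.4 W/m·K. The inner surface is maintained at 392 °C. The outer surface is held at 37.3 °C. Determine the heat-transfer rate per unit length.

Q' = 505 W/m

Treat each layer as a resistance in series:
  R'_aluminium = ln(0.0452/0.0362)/(2πk) = 0.2220/(2π·235) = 1.504×10^-4 m·K/W
  R'_ceramic fibre blanket = ln(0.0630/0.0452)/(2πk) = 0.3320/(2π·0.0753) = 0.7018 m·K/W
  R'_titanium = ln(0.0658/0.0630)/(2πk) = 0.04349/(2π·21.4) = 3.234×10^-4 m·K/W
ΣR = 1.504×10^-4 + 0.7018 + 3.234×10^-4 = 0.7023 m·K/W
Q' = ΔT/ΣR = (392 °C − 37.3 °C)/0.7023 = 505 W/m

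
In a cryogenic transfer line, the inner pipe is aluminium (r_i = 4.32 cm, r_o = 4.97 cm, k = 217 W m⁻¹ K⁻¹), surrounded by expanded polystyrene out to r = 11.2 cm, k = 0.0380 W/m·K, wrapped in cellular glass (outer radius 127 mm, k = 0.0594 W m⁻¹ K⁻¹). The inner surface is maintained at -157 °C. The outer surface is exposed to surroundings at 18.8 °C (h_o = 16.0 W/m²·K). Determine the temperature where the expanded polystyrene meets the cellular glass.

Series thermal resistances, inner to outer:
  R'_aluminium = ln(0.0497/0.0432)/(2πk) = 0.1402/(2π·217) = 1.028×10^-4 m·K/W
  R'_expanded polystyrene = ln(0.112/0.0497)/(2πk) = 0.8125/(2π·0.0380) = 3.403 m·K/W
  R'_cellular glass = ln(0.127/0.112)/(2πk) = 0.1257/(2π·0.0594) = 0.3368 m·K/W
  R'_conv,out = 1/(2πr h) = 1/(2π·0.127·16.0) = 0.07832 m·K/W
ΣR = 1.028×10^-4 + 3.403 + 0.3368 + 0.07832 = 3.818 m·K/W
Q' = ΔT/ΣR = (-157 °C − 18.8 °C)/3.818 = -46.05 W/m
From the inner boundary to the expanded polystyrene/cellular glass interface, ΣR_partial = 3.403 m·K/W.
T_interface = T_in − Q'·ΣR_partial = -157 °C − (-46.05)(3.403) = -0.3 °C

T = -0.3 °C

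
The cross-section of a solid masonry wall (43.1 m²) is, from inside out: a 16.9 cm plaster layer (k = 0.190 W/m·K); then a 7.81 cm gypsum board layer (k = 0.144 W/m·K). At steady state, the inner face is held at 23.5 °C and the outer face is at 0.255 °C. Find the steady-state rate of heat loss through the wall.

Series thermal resistances, inner to outer:
  R_plaster = L/(kA) = 0.169/(0.190·43.1) = 0.02064 K/W
  R_gypsum board = L/(kA) = 0.0781/(0.144·43.1) = 0.01258 K/W
ΣR = 0.02064 + 0.01258 = 0.03322 K/W
Q = ΔT/ΣR = (23.5 °C − 0.255 °C)/0.03322 = 700 W

Q = 700 W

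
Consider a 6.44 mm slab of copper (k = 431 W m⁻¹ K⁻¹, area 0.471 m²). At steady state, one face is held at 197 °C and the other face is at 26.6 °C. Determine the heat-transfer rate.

Q = kA·ΔT/L = 431 × 0.471 × |197 °C − 26.6 °C| / 0.00644 = 5.37×10^6 W

Q = 5.37×10^6 W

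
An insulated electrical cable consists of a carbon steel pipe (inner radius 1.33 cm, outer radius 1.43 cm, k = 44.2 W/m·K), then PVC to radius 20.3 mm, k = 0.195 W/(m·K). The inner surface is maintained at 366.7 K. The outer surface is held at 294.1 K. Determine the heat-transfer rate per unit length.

Resistance network (inner→outer):
  R'_carbon steel = ln(0.0143/0.0133)/(2πk) = 0.07250/(2π·44.2) = 2.610×10^-4 m·K/W
  R'_PVC = ln(0.0203/0.0143)/(2πk) = 0.3504/(2π·0.195) = 0.2860 m·K/W
ΣR = 2.610×10^-4 + 0.2860 = 0.2863 m·K/W
Q' = ΔT/ΣR = (366.7 K − 294.1 K)/0.2863 = 254 W/m

Q' = 254 W/m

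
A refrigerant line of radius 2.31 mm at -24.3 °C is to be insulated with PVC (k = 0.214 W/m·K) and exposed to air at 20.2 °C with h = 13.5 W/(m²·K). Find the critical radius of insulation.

For a cylinder, r_cr = k_ins/h = 0.214/13.5 = 0.0159 m = 1.59 cm

r_cr = 1.59 cm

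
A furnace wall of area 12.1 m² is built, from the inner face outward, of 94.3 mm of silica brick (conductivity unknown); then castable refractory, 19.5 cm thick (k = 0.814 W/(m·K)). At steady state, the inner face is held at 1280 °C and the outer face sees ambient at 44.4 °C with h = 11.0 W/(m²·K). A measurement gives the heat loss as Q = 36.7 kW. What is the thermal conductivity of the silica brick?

ΣR = ΔT/Q = |1280 − 44.4|/36700 = 0.03367 K/W
Known resistances:
  R_castable refractory = L/(kA) = 0.195/(0.814·12.1) = 0.01980 K/W
  R_conv,out = 1/(hA) = 1/(11.0·12.1) = 0.007513 K/W
R_silica brick = ΣR − ΣR_known = 0.03367 − 0.02731 = 0.006360 K/W
L/(kA) = 0.006360 ⇒ k = 0.0943/(0.006360·12.1) = 1.23 W/m·K

k = 1.23 W/m·K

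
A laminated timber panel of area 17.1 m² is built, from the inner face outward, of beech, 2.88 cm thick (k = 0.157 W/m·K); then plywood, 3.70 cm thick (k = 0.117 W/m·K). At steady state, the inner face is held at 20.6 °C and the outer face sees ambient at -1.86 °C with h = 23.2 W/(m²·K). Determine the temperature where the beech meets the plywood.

T = 13.0 °C

Series thermal resistances, inner to outer:
  R_beech = L/(kA) = 0.0288/(0.157·17.1) = 0.01073 K/W
  R_plywood = L/(kA) = 0.0370/(0.117·17.1) = 0.01849 K/W
  R_conv,out = 1/(hA) = 1/(23.2·17.1) = 0.002521 K/W
ΣR = 0.01073 + 0.01849 + 0.002521 = 0.03174 K/W
Q = ΔT/ΣR = (20.6 °C − -1.86 °C)/0.03174 = 707.6 W
From the inner boundary to the beech/plywood interface, ΣR_partial = 0.01073 K/W.
T_interface = T_in − Q·ΣR_partial = 20.6 °C − (707.6)(0.01073) = 13.0 °C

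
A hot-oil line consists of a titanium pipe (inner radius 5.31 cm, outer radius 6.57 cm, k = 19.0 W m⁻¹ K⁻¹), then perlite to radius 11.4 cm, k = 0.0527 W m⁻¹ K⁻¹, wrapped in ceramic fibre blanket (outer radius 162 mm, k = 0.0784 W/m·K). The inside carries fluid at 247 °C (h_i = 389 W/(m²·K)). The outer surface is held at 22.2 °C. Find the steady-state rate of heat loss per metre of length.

Q' = 94.2 W/m

Resistance network (inner→outer):
  R'_conv,in = 1/(2πr h) = 1/(2π·0.0531·389) = 0.007705 m·K/W
  R'_titanium = ln(0.0657/0.0531)/(2πk) = 0.2129/(2π·19.0) = 0.001784 m·K/W
  R'_perlite = ln(0.114/0.0657)/(2πk) = 0.5511/(2π·0.0527) = 1.664 m·K/W
  R'_ceramic fibre blanket = ln(0.162/0.114)/(2πk) = 0.3514/(2π·0.0784) = 0.7134 m·K/W
ΣR = 0.007705 + 0.001784 + 1.664 + 0.7134 = 2.387 m·K/W
Q' = ΔT/ΣR = (247 °C − 22.2 °C)/2.387 = 94.2 W/m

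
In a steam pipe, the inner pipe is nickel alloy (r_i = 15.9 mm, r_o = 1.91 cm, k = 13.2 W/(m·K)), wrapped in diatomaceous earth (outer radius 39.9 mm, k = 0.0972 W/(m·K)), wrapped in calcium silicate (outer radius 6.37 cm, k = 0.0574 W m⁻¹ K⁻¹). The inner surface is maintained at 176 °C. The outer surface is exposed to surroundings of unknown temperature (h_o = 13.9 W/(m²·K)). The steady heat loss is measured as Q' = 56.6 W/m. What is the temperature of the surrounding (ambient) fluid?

T_out = 24.0 °C

Sum the resistances:
  R'_nickel alloy = ln(0.0191/0.0159)/(2πk) = 0.1834/(2π·13.2) = 0.002211 m·K/W
  R'_diatomaceous earth = ln(0.0399/0.0191)/(2πk) = 0.7367/(2π·0.0972) = 1.206 m·K/W
  R'_calcium silicate = ln(0.0637/0.0399)/(2πk) = 0.4678/(2π·0.0574) = 1.297 m·K/W
  R'_conv,out = 1/(2πr h) = 1/(2π·0.0637·13.9) = 0.1797 m·K/W
ΣR = 2.685 m·K/W
ΔT = Q'·ΣR = 56.6 × 2.685 = 152.0 K
Heat flows outward, so T_out = T_in − ΔT = 176 − 152.0 = 24.0 °C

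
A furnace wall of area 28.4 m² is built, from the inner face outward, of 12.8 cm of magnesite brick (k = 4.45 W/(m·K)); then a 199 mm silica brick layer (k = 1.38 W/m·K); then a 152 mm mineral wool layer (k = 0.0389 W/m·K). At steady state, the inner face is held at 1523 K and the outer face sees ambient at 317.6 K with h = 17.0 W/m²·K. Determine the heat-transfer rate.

Resistance network (inner→outer):
  R_magnesite brick = L/(kA) = 0.128/(4.45·28.4) = 0.001013 K/W
  R_silica brick = L/(kA) = 0.199/(1.38·28.4) = 0.005078 K/W
  R_mineral wool = L/(kA) = 0.152/(0.0389·28.4) = 0.1376 K/W
  R_conv,out = 1/(hA) = 1/(17.0·28.4) = 0.002071 K/W
ΣR = 0.001013 + 0.005078 + 0.1376 + 0.002071 = 0.1458 K/W
Q = ΔT/ΣR = (1523 K − 317.6 K)/0.1458 = 8270 W

Q = 8270 W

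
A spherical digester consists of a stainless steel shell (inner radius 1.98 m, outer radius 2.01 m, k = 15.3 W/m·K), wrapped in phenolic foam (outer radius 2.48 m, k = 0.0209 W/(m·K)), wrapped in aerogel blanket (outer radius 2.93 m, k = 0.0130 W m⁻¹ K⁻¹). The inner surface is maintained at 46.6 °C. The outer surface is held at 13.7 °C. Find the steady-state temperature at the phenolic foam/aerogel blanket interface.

T = 30.6 °C

Resistance network (inner→outer):
  R_stainless steel = (1/1.98 − 1/2.01)/(4πk) = 0.007538/(4π·15.3) = 3.921×10^-5 K/W
  R_phenolic foam = (1/2.01 − 1/2.48)/(4πk) = 0.09429/(4π·0.0209) = 0.3590 K/W
  R_aerogel blanket = (1/2.48 − 1/2.93)/(4πk) = 0.06193/(4π·0.0130) = 0.3791 K/W
ΣR = 3.921×10^-5 + 0.3590 + 0.3791 = 0.7381 K/W
Q = ΔT/ΣR = (46.6 °C − 13.7 °C)/0.7381 = 44.57 W
From the inner boundary to the phenolic foam/aerogel blanket interface, ΣR_partial = 0.3590 K/W.
T_interface = T_in − Q·ΣR_partial = 46.6 °C − (44.57)(0.3590) = 30.6 °C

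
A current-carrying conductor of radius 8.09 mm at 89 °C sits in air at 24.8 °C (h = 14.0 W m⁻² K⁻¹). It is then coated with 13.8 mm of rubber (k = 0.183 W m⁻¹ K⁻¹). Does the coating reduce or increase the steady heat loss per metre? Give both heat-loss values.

increases: 45.7 → 46.4 W/m

Critical radius for a cylinder: r_cr = k/h = 0.0131 m = 1.31 cm.
Outer radius after coating: r₂ = 0.00809 + 0.0138 = 0.02189 m.
r₁ < r_cr < r₂: heat loss rises to a maximum at r_cr then falls. Whether the coating helps depends on whether Q(r₂) has dropped back below Q(r₁).
Bare: R = 1/(2πr₁h) = 1.405 m·K/W; Q = 64.2/1.405 = 45.7 W/m.
Coated: R = R_cond + R_conv = 1.385 m·K/W; Q = 64.2/1.385 = 46.4 W/m.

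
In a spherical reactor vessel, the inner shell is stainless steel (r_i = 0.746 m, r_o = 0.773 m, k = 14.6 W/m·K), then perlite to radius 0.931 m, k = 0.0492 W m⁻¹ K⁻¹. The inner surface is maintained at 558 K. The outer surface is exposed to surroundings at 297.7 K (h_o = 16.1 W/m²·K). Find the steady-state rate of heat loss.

Series thermal resistances, inner to outer:
  R_stainless steel = (1/0.746 − 1/0.773)/(4πk) = 0.04682/(4π·14.6) = 2.552×10^-4 K/W
  R_perlite = (1/0.773 − 1/0.931)/(4πk) = 0.2195/(4π·0.0492) = 0.3551 K/W
  R_conv,out = 1/(4πr²h) = 1/(4π·0.931²·16.1) = 0.005702 K/W
ΣR = 2.552×10^-4 + 0.3551 + 0.005702 = 0.3611 K/W
Q = ΔT/ΣR = (558 K − 297.7 K)/0.3611 = 721 W

Q = 721 W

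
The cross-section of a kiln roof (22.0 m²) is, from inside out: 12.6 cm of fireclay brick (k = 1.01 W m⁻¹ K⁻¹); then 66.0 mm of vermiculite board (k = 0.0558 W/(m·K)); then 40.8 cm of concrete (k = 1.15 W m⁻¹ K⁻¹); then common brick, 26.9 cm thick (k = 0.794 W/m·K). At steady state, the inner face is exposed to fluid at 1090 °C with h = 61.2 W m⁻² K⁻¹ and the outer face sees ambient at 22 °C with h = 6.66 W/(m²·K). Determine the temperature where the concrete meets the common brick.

Treat each layer as a resistance in series:
  R_conv,in = 1/(hA) = 1/(61.2·22.0) = 7.427×10^-4 K/W
  R_fireclay brick = L/(kA) = 0.126/(1.01·22.0) = 0.005671 K/W
  R_vermiculite board = L/(kA) = 0.0660/(0.0558·22.0) = 0.05376 K/W
  R_concrete = L/(kA) = 0.408/(1.15·22.0) = 0.01613 K/W
  R_common brick = L/(kA) = 0.269/(0.794·22.0) = 0.01540 K/W
  R_conv,out = 1/(hA) = 1/(6.66·22.0) = 0.006825 K/W
ΣR = 7.427×10^-4 + 0.005671 + 0.05376 + 0.01613 + 0.01540 + 0.006825 = 0.09853 K/W
Q = ΔT/ΣR = (1090 °C − 22 °C)/0.09853 = 10840 W
From the inner boundary to the concrete/common brick interface, ΣR_partial = 0.07630 K/W.
T_interface = T_in − Q·ΣR_partial = 1090 °C − (10840)(0.07630) = 263 °C

T = 263 °C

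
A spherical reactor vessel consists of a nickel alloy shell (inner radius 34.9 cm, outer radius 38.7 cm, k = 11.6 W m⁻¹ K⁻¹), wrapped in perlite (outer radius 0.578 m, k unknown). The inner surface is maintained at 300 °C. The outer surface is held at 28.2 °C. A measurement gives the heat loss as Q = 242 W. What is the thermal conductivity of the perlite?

k = 0.0606 W/m·K

ΣR = ΔT/Q = |300 − 28.2|/242 = 1.123 K/W
Known resistances:
  R_nickel alloy = (1/0.349 − 1/0.387)/(4πk) = 0.2814/(4π·11.6) = 0.001930 K/W
R_perlite = ΣR − ΣR_known = 1.123 − 0.001930 = 1.121 K/W
(1/r₁−1/r₂)/(4πk) = 1.121 ⇒ k = 0.8539/(4π·1.121) = 0.0606 W/m·K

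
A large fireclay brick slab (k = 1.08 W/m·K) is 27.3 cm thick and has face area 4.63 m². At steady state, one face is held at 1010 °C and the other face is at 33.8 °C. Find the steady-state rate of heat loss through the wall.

Q = 17.9 kW

Q = kA·ΔT/L = 1.08 × 4.63 × |1010 °C − 33.8 °C| / 0.273 = 17900 W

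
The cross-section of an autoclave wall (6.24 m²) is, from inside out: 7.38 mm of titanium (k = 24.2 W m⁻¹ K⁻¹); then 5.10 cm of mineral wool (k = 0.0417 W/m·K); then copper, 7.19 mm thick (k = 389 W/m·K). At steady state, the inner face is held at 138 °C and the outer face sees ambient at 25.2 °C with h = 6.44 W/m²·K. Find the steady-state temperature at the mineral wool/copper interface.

T = 37.9 °C

Resistance network (inner→outer):
  R_titanium = L/(kA) = 0.00738/(24.2·6.24) = 4.887×10^-5 K/W
  R_mineral wool = L/(kA) = 0.0510/(0.0417·6.24) = 0.1960 K/W
  R_copper = L/(kA) = 0.00719/(389·6.24) = 2.962×10^-6 K/W
  R_conv,out = 1/(hA) = 1/(6.44·6.24) = 0.02488 K/W
ΣR = 4.887×10^-5 + 0.1960 + 2.962×10^-6 + 0.02488 = 0.2209 K/W
Q = ΔT/ΣR = (138 °C − 25.2 °C)/0.2209 = 510.6 W
From the inner boundary to the mineral wool/copper interface, ΣR_partial = 0.1960 K/W.
T_interface = T_in − Q·ΣR_partial = 138 °C − (510.6)(0.1960) = 37.9 °C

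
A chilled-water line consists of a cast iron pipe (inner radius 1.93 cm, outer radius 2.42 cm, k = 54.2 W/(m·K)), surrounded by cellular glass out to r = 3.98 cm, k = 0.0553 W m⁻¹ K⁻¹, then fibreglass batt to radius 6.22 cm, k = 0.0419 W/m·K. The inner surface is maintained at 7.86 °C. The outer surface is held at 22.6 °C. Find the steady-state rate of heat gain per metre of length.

Resistance network (inner→outer):
  R'_cast iron = ln(0.0242/0.0193)/(2πk) = 0.2262/(2π·54.2) = 6.644×10^-4 m·K/W
  R'_cellular glass = ln(0.0398/0.0242)/(2πk) = 0.4975/(2π·0.0553) = 1.432 m·K/W
  R'_fibreglass batt = ln(0.0622/0.0398)/(2πk) = 0.4465/(2π·0.0419) = 1.696 m·K/W
ΣR = 6.644×10^-4 + 1.432 + 1.696 = 3.129 m·K/W
Q' = ΔT/ΣR = (7.86 °C − 22.6 °C)/3.129 = -4.71 W/m
(Negative Q' ⇒ heat flows inward; heat gain = 4.71 W/m.)

Q' = 4.71 W/m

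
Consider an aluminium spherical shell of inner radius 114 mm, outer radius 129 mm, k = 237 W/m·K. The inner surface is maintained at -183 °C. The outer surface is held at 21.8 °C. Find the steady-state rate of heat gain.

Q = 598 kW

Q = 4πk·ΔT/(1/r₁ − 1/r₂) = 4π × 237 × 204.8 / (1/0.114 − 1/0.129) = 5.98×10^5 W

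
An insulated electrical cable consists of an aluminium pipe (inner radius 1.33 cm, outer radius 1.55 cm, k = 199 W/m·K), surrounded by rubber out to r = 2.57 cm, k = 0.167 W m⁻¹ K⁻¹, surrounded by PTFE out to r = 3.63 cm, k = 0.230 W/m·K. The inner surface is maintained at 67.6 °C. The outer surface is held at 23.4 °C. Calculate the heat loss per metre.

Q' = 61.3 W/m

Series thermal resistances, inner to outer:
  R'_aluminium = ln(0.0155/0.0133)/(2πk) = 0.1531/(2π·199) = 1.224×10^-4 m·K/W
  R'_rubber = ln(0.0257/0.0155)/(2πk) = 0.5057/(2π·0.167) = 0.4819 m·K/W
  R'_PTFE = ln(0.0363/0.0257)/(2πk) = 0.3453/(2π·0.230) = 0.2390 m·K/W
ΣR = 1.224×10^-4 + 0.4819 + 0.2390 = 0.7210 m·K/W
Q' = ΔT/ΣR = (67.6 °C − 23.4 °C)/0.7210 = 61.3 W/m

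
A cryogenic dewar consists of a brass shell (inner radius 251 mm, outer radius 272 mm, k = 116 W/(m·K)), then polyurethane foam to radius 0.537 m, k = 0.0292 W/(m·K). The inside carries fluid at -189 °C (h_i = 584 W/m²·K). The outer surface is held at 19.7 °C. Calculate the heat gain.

Resistance network (inner→outer):
  R_conv,in = 1/(4πr²h) = 1/(4π·0.251²·584) = 0.002163 K/W
  R_brass = (1/0.251 − 1/0.272)/(4πk) = 0.3076/(4π·116) = 2.110×10^-4 K/W
  R_polyurethane foam = (1/0.272 − 1/0.537)/(4πk) = 1.814/(4π·0.0292) = 4.944 K/W
ΣR = 0.002163 + 2.110×10^-4 + 4.944 = 4.946 K/W
Q = ΔT/ΣR = (-189 °C − 19.7 °C)/4.946 = -42.2 W
(Negative Q ⇒ heat flows inward; heat gain = 42.2 W.)

Q = 42.2 W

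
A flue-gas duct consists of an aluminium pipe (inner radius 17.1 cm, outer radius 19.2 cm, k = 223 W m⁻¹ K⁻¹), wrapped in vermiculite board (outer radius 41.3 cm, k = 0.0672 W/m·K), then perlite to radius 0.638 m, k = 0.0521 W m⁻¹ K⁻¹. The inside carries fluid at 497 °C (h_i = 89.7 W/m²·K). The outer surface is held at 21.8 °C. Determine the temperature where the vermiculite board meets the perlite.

Resistance network (inner→outer):
  R'_conv,in = 1/(2πr h) = 1/(2π·0.171·89.7) = 0.01038 m·K/W
  R'_aluminium = ln(0.192/0.171)/(2πk) = 0.1158/(2π·223) = 8.267×10^-5 m·K/W
  R'_vermiculite board = ln(0.413/0.192)/(2πk) = 0.7660/(2π·0.0672) = 1.814 m·K/W
  R'_perlite = ln(0.638/0.413)/(2πk) = 0.4349/(2π·0.0521) = 1.329 m·K/W
ΣR = 0.01038 + 8.267×10^-5 + 1.814 + 1.329 = 3.153 m·K/W
Q' = ΔT/ΣR = (497 °C − 21.8 °C)/3.153 = 150.7 W/m
From the inner boundary to the vermiculite board/perlite interface, ΣR_partial = 1.824 m·K/W.
T_interface = T_in − Q'·ΣR_partial = 497 °C − (150.7)(1.824) = 222 °C

T = 222 °C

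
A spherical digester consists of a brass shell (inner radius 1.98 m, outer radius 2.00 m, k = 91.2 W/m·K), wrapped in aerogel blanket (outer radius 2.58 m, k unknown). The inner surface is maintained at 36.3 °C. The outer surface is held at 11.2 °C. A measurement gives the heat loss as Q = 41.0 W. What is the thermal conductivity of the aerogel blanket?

k = 0.0146 W/m·K

ΣR = ΔT/Q = |36.3 − 11.2|/41.0 = 0.6122 K/W
Known resistances:
  R_brass = (1/1.98 − 1/2.00)/(4πk) = 0.005051/(4π·91.2) = 4.407×10^-6 K/W
R_aerogel blanket = ΣR − ΣR_known = 0.6122 − 4.407×10^-6 = 0.6122 K/W
(1/r₁−1/r₂)/(4πk) = 0.6122 ⇒ k = 0.1124/(4π·0.6122) = 0.0146 W/m·K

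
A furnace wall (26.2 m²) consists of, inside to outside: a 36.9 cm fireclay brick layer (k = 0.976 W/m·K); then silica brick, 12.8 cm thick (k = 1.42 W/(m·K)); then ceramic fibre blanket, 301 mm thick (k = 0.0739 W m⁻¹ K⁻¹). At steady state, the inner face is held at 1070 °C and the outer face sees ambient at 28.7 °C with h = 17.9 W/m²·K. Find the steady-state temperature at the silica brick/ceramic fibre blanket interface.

T = 964 °C

Series thermal resistances, inner to outer:
  R_fireclay brick = L/(kA) = 0.369/(0.976·26.2) = 0.01443 K/W
  R_silica brick = L/(kA) = 0.128/(1.42·26.2) = 0.003440 K/W
  R_ceramic fibre blanket = L/(kA) = 0.301/(0.0739·26.2) = 0.1555 K/W
  R_conv,out = 1/(hA) = 1/(17.9·26.2) = 0.002132 K/W
ΣR = 0.01443 + 0.003440 + 0.1555 + 0.002132 = 0.1755 K/W
Q = ΔT/ΣR = (1070 °C − 28.7 °C)/0.1755 = 5933 W
From the inner boundary to the silica brick/ceramic fibre blanket interface, ΣR_partial = 0.01787 K/W.
T_interface = T_in − Q·ΣR_partial = 1070 °C − (5933)(0.01787) = 964 °C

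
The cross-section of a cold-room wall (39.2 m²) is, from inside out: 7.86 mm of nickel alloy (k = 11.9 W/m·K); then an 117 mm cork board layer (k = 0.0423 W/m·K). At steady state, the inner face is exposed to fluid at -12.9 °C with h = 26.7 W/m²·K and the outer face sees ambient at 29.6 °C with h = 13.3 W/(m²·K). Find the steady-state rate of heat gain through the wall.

Treat each layer as a resistance in series:
  R_conv,in = 1/(hA) = 1/(26.7·39.2) = 9.554×10^-4 K/W
  R_nickel alloy = L/(kA) = 0.00786/(11.9·39.2) = 1.685×10^-5 K/W
  R_cork board = L/(kA) = 0.117/(0.0423·39.2) = 0.07056 K/W
  R_conv,out = 1/(hA) = 1/(13.3·39.2) = 0.001918 K/W
ΣR = 9.554×10^-4 + 1.685×10^-5 + 0.07056 + 0.001918 = 0.07345 K/W
Q = ΔT/ΣR = (-12.9 °C − 29.6 °C)/0.07345 = -579 W
(Negative Q ⇒ heat flows inward; heat gain = 579 W.)

Q = 579 W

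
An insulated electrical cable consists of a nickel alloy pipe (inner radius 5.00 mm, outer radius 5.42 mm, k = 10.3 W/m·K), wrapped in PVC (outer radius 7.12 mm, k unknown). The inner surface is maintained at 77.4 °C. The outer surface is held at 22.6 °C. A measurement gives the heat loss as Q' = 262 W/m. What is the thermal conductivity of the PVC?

k = 0.209 W/m·K

ΣR = ΔT/Q' = |77.4 − 22.6|/262 = 0.2092 m·K/W
Known resistances:
  R'_nickel alloy = ln(0.00542/0.00500)/(2πk) = 0.08066/(2π·10.3) = 0.001246 m·K/W
R_PVC = ΣR − ΣR_known = 0.2092 − 0.001246 = 0.2080 m·K/W
ln(r₂/r₁)/(2πk) = 0.2080 ⇒ k = 0.2728/(2π·0.2080) = 0.209 W/m·K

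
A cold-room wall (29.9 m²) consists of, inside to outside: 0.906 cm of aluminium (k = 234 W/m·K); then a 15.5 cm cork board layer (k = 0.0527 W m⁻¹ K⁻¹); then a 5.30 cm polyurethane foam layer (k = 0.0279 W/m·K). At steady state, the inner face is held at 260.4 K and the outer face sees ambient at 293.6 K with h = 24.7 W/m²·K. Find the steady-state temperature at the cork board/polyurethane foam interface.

Treat each layer as a resistance in series:
  R_aluminium = L/(kA) = 0.00906/(234·29.9) = 1.295×10^-6 K/W
  R_cork board = L/(kA) = 0.155/(0.0527·29.9) = 0.09837 K/W
  R_polyurethane foam = L/(kA) = 0.0530/(0.0279·29.9) = 0.06353 K/W
  R_conv,out = 1/(hA) = 1/(24.7·29.9) = 0.001354 K/W
ΣR = 1.295×10^-6 + 0.09837 + 0.06353 + 0.001354 = 0.1633 K/W
Q = ΔT/ΣR = (260.4 K − 293.6 K)/0.1633 = -203.3 W
From the inner boundary to the cork board/polyurethane foam interface, ΣR_partial = 0.09837 K/W.
T_interface = T_in − Q·ΣR_partial = 260.4 K − (-203.3)(0.09837) = 280.40 K

T = 280.40 K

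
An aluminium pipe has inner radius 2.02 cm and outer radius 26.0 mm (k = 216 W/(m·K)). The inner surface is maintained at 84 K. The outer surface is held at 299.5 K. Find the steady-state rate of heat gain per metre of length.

Q' = 2πk·ΔT/ln(r₂/r₁) = 2π × 216 × 215.5 / ln(0.0260/0.0202) = 1.16×10^6 W/m

Q' = 1.16×10^6 W/m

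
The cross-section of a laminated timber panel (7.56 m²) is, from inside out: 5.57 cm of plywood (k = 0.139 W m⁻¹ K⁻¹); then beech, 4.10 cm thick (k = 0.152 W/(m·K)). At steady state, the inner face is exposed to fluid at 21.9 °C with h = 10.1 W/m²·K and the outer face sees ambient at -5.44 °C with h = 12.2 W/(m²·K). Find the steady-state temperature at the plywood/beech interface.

Resistance network (inner→outer):
  R_conv,in = 1/(hA) = 1/(10.1·7.56) = 0.01310 K/W
  R_plywood = L/(kA) = 0.0557/(0.139·7.56) = 0.05301 K/W
  R_beech = L/(kA) = 0.0410/(0.152·7.56) = 0.03568 K/W
  R_conv,out = 1/(hA) = 1/(12.2·7.56) = 0.01084 K/W
ΣR = 0.01310 + 0.05301 + 0.03568 + 0.01084 = 0.1126 K/W
Q = ΔT/ΣR = (21.9 °C − -5.44 °C)/0.1126 = 242.8 W
From the inner boundary to the plywood/beech interface, ΣR_partial = 0.06611 K/W.
T_interface = T_in − Q·ΣR_partial = 21.9 °C − (242.8)(0.06611) = 5.85 °C

T = 5.85 °C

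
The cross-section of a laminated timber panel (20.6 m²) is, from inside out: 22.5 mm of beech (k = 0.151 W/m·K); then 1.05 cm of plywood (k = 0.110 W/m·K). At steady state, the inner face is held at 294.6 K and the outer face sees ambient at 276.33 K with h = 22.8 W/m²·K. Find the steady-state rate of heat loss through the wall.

Resistance network (inner→outer):
  R_beech = L/(kA) = 0.0225/(0.151·20.6) = 0.007233 K/W
  R_plywood = L/(kA) = 0.0105/(0.110·20.6) = 0.004634 K/W
  R_conv,out = 1/(hA) = 1/(22.8·20.6) = 0.002129 K/W
ΣR = 0.007233 + 0.004634 + 0.002129 = 0.01400 K/W
Q = ΔT/ΣR = (294.6 K − 276.33 K)/0.01400 = 1310 W

Q = 1310 W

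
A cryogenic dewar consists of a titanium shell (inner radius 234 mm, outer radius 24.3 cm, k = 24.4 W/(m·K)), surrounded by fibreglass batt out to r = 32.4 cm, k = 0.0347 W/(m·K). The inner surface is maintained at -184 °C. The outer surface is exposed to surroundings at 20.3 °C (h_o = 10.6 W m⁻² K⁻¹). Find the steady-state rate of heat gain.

Series thermal resistances, inner to outer:
  R_titanium = (1/0.234 − 1/0.243)/(4πk) = 0.1583/(4π·24.4) = 5.162×10^-4 K/W
  R_fibreglass batt = (1/0.243 − 1/0.324)/(4πk) = 1.029/(4π·0.0347) = 2.359 K/W
  R_conv,out = 1/(4πr²h) = 1/(4π·0.324²·10.6) = 0.07151 K/W
ΣR = 5.162×10^-4 + 2.359 + 0.07151 = 2.431 K/W
Q = ΔT/ΣR = (-184 °C − 20.3 °C)/2.431 = -84.0 W
(Negative Q ⇒ heat flows inward; heat gain = 84.0 W.)

Q = 84.0 W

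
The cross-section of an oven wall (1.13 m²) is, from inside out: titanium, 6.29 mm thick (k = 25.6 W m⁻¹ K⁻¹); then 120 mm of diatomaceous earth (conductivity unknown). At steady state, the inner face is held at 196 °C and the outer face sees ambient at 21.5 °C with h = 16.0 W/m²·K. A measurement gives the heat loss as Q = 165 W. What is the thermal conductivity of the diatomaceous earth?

k = 0.106 W/m·K

ΣR = ΔT/Q = |196 − 21.5|/165 = 1.058 K/W
Known resistances:
  R_titanium = L/(kA) = 0.00629/(25.6·1.13) = 2.174×10^-4 K/W
  R_conv,out = 1/(hA) = 1/(16.0·1.13) = 0.05531 K/W
R_diatomaceous earth = ΣR − ΣR_known = 1.058 − 0.05553 = 1.002 K/W
L/(kA) = 1.002 ⇒ k = 0.120/(1.002·1.13) = 0.106 W/m·K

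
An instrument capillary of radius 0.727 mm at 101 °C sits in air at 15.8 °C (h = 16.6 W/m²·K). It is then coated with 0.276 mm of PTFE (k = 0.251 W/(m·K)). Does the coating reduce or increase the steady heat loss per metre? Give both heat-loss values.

Critical radius for a cylinder: r_cr = k/h = 0.0151 m = 1.51 cm.
Outer radius after coating: r₂ = 7.27×10^-4 + 2.76×10^-4 = 0.001003 m.
Since r₁ < r_cr and r₂ ≤ r_cr, the coating moves toward the maximum at r_cr — heat loss rises.
Bare: R = 1/(2πr₁h) = 13.19 m·K/W; Q = 85.2/13.19 = 6.46 W/m.
Coated: R = R_cond + R_conv = 9.763 m·K/W; Q = 85.2/9.763 = 8.73 W/m.

increases: 6.46 → 8.73 W/m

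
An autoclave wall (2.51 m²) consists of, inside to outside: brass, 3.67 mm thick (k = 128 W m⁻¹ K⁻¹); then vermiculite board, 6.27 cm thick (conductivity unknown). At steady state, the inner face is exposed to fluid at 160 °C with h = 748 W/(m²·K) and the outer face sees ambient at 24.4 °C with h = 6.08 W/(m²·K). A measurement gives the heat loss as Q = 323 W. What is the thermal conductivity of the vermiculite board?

ΣR = ΔT/Q = |160 − 24.4|/323 = 0.4198 K/W
Known resistances:
  R_conv,in = 1/(hA) = 1/(748·2.51) = 5.326×10^-4 K/W
  R_brass = L/(kA) = 0.00367/(128·2.51) = 1.142×10^-5 K/W
  R_conv,out = 1/(hA) = 1/(6.08·2.51) = 0.06553 K/W
R_vermiculite board = ΣR − ΣR_known = 0.4198 − 0.06607 = 0.3537 K/W
L/(kA) = 0.3537 ⇒ k = 0.0627/(0.3537·2.51) = 0.0706 W/m·K

k = 0.0706 W/m·K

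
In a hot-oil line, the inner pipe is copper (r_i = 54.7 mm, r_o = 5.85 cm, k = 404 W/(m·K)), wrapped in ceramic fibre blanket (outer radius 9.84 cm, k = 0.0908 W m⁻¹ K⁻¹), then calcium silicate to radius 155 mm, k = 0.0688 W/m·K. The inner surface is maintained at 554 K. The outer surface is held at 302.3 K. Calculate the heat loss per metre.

Treat each layer as a resistance in series:
  R'_copper = ln(0.0585/0.0547)/(2πk) = 0.06716/(2π·404) = 2.646×10^-5 m·K/W
  R'_ceramic fibre blanket = ln(0.0984/0.0585)/(2πk) = 0.5200/(2π·0.0908) = 0.9115 m·K/W
  R'_calcium silicate = ln(0.155/0.0984)/(2πk) = 0.4544/(2π·0.0688) = 1.051 m·K/W
ΣR = 2.646×10^-5 + 0.9115 + 1.051 = 1.963 m·K/W
Q' = ΔT/ΣR = (554 K − 302.3 K)/1.963 = 128 W/m

Q' = 128 W/m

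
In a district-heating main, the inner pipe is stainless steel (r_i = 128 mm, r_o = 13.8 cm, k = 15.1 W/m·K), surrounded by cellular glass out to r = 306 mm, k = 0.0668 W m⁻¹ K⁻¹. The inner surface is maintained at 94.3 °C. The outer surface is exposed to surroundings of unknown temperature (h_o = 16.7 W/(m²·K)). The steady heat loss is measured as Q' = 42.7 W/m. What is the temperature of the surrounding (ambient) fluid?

Series resistances:
  R'_stainless steel = ln(0.138/0.128)/(2πk) = 0.07522/(2π·15.1) = 7.929×10^-4 m·K/W
  R'_cellular glass = ln(0.306/0.138)/(2πk) = 0.7963/(2π·0.0668) = 1.897 m·K/W
  R'_conv,out = 1/(2πr h) = 1/(2π·0.306·16.7) = 0.03114 m·K/W
ΣR = 1.929 m·K/W
ΔT = Q'·ΣR = 42.7 × 1.929 = 82.37 K
Heat flows outward, so T_out = T_in − ΔT = 94.3 − 82.37 = 11.9 °C

T_out = 11.9 °C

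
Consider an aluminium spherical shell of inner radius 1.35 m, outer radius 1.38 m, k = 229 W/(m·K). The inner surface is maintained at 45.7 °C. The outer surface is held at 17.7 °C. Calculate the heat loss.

Q = 5000 kW

Q = 4πk·ΔT/(1/r₁ − 1/r₂) = 4π × 229 × 28 / (1/1.35 − 1/1.38) = 5.00×10^6 W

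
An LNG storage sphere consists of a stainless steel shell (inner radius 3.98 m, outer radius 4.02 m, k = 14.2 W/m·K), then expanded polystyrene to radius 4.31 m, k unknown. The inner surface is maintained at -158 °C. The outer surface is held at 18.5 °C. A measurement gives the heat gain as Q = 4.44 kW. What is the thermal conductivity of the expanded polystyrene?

ΣR = ΔT/Q = |-158 − 18.5|/4440 = 0.03975 K/W
Known resistances:
  R_stainless steel = (1/3.98 − 1/4.02)/(4πk) = 0.002500/(4π·14.2) = 1.401×10^-5 K/W
R_expanded polystyrene = ΣR − ΣR_known = 0.03975 − 1.401×10^-5 = 0.03974 K/W
(1/r₁−1/r₂)/(4πk) = 0.03974 ⇒ k = 0.01674/(4π·0.03974) = 0.0335 W/m·K

k = 0.0335 W/m·K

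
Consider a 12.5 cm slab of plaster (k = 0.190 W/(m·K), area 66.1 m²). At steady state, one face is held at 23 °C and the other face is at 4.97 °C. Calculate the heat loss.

Q = kA·ΔT/L = 0.190 × 66.1 × |23 °C − 4.97 °C| / 0.125 = 1810 W

Q = 1810 W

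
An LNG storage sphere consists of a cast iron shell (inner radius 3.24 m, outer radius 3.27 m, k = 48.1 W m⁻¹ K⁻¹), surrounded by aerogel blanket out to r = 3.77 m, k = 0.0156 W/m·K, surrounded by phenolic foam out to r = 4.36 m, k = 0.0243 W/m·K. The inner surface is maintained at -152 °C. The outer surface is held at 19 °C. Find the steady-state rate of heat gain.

Series thermal resistances, inner to outer:
  R_cast iron = (1/3.24 − 1/3.27)/(4πk) = 0.002832/(4π·48.1) = 4.685×10^-6 K/W
  R_aerogel blanket = (1/3.27 − 1/3.77)/(4πk) = 0.04056/(4π·0.0156) = 0.2069 K/W
  R_phenolic foam = (1/3.77 − 1/4.36)/(4πk) = 0.03589/(4π·0.0243) = 0.1175 K/W
ΣR = 4.685×10^-6 + 0.2069 + 0.1175 = 0.3244 K/W
Q = ΔT/ΣR = (-152 °C − 19 °C)/0.3244 = -527 W
(Negative Q ⇒ heat flows inward; heat gain = 527 W.)

Q = 527 W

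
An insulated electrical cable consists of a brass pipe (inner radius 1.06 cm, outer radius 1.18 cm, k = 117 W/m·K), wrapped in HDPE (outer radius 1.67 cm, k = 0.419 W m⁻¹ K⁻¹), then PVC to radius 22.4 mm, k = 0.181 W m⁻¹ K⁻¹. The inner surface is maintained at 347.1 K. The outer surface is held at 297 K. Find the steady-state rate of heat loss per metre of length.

Q' = 128 W/m

Resistance network (inner→outer):
  R'_brass = ln(0.0118/0.0106)/(2πk) = 0.1072/(2π·117) = 1.459×10^-4 m·K/W
  R'_HDPE = ln(0.0167/0.0118)/(2πk) = 0.3473/(2π·0.419) = 0.1319 m·K/W
  R'_PVC = ln(0.0224/0.0167)/(2πk) = 0.2937/(2π·0.181) = 0.2582 m·K/W
ΣR = 1.459×10^-4 + 0.1319 + 0.2582 = 0.3902 m·K/W
Q' = ΔT/ΣR = (347.1 K − 297 K)/0.3902 = 128 W/m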